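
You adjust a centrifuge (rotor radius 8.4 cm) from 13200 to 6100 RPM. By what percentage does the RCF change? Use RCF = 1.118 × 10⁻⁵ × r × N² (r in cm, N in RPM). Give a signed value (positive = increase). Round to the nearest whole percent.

-79%

RCF ∝ N², so the ratio is (6100/13200)² = (0.462121)² = 0.2136.
Change = 0.2136 − 1 = -0.7864 → -78.6%.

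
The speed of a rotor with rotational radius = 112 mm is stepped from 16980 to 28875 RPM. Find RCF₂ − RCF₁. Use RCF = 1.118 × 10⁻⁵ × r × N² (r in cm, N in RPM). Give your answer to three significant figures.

r = 112 mm = 11.2 cm
RCF₁ = 1.118 × 10⁻⁵ × 11.2 × (16980)² = 1.118 × 10⁻⁵ × 11.2 × 288,320,400 ≈ 36,102.3 × g
RCF₂ = 1.118 × 10⁻⁵ × 11.2 × (28875)² = 1.118 × 10⁻⁵ × 11.2 × 833,765,625 ≈ 104,400.8 × g
Increase = 104,400.8 − 36,102.3 = 68,298.5

68300 ×g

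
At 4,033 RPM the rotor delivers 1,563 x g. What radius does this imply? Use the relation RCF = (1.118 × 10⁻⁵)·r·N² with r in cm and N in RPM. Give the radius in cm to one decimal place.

8.6 cm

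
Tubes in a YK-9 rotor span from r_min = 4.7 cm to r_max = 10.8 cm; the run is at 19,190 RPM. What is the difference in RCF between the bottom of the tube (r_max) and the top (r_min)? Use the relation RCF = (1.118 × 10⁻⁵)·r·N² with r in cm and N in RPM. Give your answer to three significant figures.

ΔRCF ≈ 25100 ×g

RCF_max = 1.118 × 10⁻⁵ × 10.8 × (19190)² = 1.118 × 10⁻⁵ × 10.8 × 368,256,100 ≈ 44,464.7 × g
RCF_min = 1.118 × 10⁻⁵ × 4.7 × (19190)² = 1.118 × 10⁻⁵ × 4.7 × 368,256,100 ≈ 19,350.4 × g
ΔRCF = 44,464.7 − 19,350.4 = 25,114.3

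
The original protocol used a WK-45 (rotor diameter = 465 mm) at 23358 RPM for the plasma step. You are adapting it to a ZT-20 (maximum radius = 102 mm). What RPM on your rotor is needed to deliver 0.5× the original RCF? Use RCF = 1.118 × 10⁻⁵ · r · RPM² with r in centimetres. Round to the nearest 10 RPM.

≈ 24940 RPM

Original rotor: r = 465 mm / 2 = 232.5 mm = 23.25 cm
RCF = 1.118 × 10⁻⁵ × r × N²
RCF_original = 1.118 × 10⁻⁵ × 23.25 × (23358)² = 1.118 × 10⁻⁵ × 23.25 × 545,596,164 ≈ 141,819.5 × g
Target RCF = 0.5 × 141,819.5 ≈ 70,909.8 × g
Your rotor: r = 102 mm = 10.2 cm
70,909.8 = 1.118 × 10⁻⁵ × 10.2 × N²
N² = 70,909.8 / (11.4036 × 10⁻⁵) = 621,819,425
N ≈ √621,819,425 ≈ 24,936.3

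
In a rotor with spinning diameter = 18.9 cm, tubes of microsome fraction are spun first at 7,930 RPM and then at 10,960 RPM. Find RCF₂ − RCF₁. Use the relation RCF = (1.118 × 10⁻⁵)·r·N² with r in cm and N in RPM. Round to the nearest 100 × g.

6000 g

r = 18.9 / 2 = 9.45 cm
RCF₁ = 1.118 × 10⁻⁵ × 9.45 × (7930)² = 1.118 × 10⁻⁵ × 9.45 × 62,884,900 ≈ 6,643.9 × g
RCF₂ = 1.118 × 10⁻⁵ × 9.45 × (10960)² = 1.118 × 10⁻⁵ × 9.45 × 120,121,600 ≈ 12,691 × g
Increase = 12,691 − 6,643.9 = 6,047.1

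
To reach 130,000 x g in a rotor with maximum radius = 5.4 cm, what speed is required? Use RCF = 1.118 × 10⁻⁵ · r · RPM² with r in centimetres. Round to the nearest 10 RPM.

≈ 46400 RPM

130,000 = 1.118 × 10⁻⁵ × 5.4 × N²
N² = 130,000 / (6.0372 × 10⁻⁵) = 2,153,316,107
N ≈ √2,153,316,107 ≈ 46,403.8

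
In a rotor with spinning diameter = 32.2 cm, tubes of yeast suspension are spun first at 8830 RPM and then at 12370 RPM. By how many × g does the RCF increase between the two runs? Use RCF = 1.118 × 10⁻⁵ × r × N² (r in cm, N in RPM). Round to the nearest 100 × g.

13500 × g

r = 32.2 / 2 = 16.1 cm
RCF₁ = 1.118 × 10⁻⁵ × 16.1 × (8830)² = 1.118 × 10⁻⁵ × 16.1 × 77,968,900 ≈ 14,034.2 × g
RCF₂ = 1.118 × 10⁻⁵ × 16.1 × (12370)² = 1.118 × 10⁻⁵ × 16.1 × 153,016,900 ≈ 27,542.7 × g
Increase = 27,542.7 − 14,034.2 = 13,508.5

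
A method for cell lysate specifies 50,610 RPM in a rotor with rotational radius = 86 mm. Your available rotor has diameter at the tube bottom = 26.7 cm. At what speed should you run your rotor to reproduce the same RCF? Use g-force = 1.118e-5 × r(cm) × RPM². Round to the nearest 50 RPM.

Original rotor: r = 86 mm = 8.6 cm
RCF_original = 1.118 × 10⁻⁵ × 8.6 × (50610)² = 1.118 × 10⁻⁵ × 8.6 × 2,561,372,100 ≈ 246,270.8 × g
Your rotor: r = 26.7 / 2 = 13.35 cm
246,270.8 = 1.118 × 10⁻⁵ × 13.35 × N²
N² = 246,270.8 / (14.9253 × 10⁻⁵) = 1,650,022,445
N ≈ √1,650,022,445 ≈ 40,620.5

≈ 40600 RPM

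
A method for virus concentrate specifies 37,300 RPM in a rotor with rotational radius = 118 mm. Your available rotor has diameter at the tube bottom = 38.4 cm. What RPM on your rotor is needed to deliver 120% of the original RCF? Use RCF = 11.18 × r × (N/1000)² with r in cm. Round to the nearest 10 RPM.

≈ 32030 RPM

Original rotor: r = 118 mm = 11.8 cm
RCF_original = 11.18 × 11.8 × (37.3)² = 11.18 × 11.8 × 1,391.29 ≈ 183,544.5 × g
Target RCF = 1.2 × 183,544.5 ≈ 220,253.4 × g
Your rotor: r = 38.4 / 2 = 19.2 cm
220,253.4 = 11.18 × 19.2 × (N/1000)²
(N/1000)² = 220,253.4 / 214.656 = 1026.076
N = 1000 × √1026.076 ≈ 32,032.4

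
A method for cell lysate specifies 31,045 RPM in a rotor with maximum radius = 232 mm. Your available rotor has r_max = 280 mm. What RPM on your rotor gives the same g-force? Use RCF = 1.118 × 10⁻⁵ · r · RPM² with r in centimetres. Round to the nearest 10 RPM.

Original rotor: r = 232 mm = 23.2 cm
RCF_original = 1.118 × 10⁻⁵ × 23.2 × (31045)² = 1.118 × 10⁻⁵ × 23.2 × 963,792,025 ≈ 249,984.5 × g
Your rotor: r = 280 mm = 28.0 cm
249,984.5 = 1.118 × 10⁻⁵ × 28 × N²
N² = 249,984.5 / (31.304 × 10⁻⁵) = 798,570,470
N ≈ √798,570,470 ≈ 28,259.0

≈ 28260 RPM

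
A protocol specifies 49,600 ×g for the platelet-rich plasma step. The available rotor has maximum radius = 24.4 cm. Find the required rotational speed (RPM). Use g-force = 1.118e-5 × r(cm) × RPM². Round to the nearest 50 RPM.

49,600 = 1.118 × 10⁻⁵ × 24.4 × N²
N² = 49,600 / (27.2792 × 10⁻⁵) = 181,823,514
N ≈ √181,823,514 ≈ 13,484.2

N ≈ 13500 RPM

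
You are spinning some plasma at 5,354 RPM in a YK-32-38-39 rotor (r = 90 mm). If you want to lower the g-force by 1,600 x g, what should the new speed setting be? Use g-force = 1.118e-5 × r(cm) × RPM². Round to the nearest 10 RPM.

3570 RPM

r = 90 mm = 9.0 cm
Current RCF = 1.118 × 10⁻⁵ × 9 × (5354)² = 1.118 × 10⁻⁵ × 9 × 28,665,316 ≈ 2,884.3 × g
Target RCF = 2,884.3 − 1,600 = 1,284.3 × g
N² = 1,284.3 / (10.062 × 10⁻⁵) = 12,763,864
N ≈ √12,763,864 ≈ 3,572.7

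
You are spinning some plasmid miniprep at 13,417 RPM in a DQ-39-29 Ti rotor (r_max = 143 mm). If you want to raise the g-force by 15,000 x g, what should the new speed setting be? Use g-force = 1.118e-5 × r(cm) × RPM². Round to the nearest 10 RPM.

N₂ ≈ 16550 RPM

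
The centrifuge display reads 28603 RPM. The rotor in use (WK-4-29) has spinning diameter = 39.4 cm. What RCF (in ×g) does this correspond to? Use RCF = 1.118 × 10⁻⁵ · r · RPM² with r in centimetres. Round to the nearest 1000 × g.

180000 ×g

r = 39.4 / 2 = 19.7 cm
RCF = 1.118 × 10⁻⁵ × r × N²
RCF = 1.118 × 10⁻⁵ × 19.7 × (28603)² = 1.118 × 10⁻⁵ × 19.7 × 818,131,609 ≈ 180,190.2 × g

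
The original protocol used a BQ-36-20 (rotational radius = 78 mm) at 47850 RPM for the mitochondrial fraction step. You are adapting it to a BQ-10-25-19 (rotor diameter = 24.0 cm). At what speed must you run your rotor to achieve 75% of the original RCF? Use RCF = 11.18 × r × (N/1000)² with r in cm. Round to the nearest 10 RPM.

≈ 33410 RPM

Original rotor: r = 78 mm = 7.8 cm
RCF_original = 11.18 × 7.8 × (47.85)² = 11.18 × 7.8 × 2,289.6225 ≈ 199,664.2 × g
Target RCF = 0.75 × 199,664.2 ≈ 149,748.2 × g
Your rotor: r = 24.0 / 2 = 12 cm
149,748.2 = 11.18 × 12 × (N/1000)²
(N/1000)² = 149,748.2 / 134.16 = 1116.191
N = 1000 × √1116.191 ≈ 33,409.4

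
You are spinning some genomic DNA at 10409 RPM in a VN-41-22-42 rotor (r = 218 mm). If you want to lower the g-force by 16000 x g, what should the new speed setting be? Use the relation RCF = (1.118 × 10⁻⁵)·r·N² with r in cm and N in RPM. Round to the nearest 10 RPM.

≈ 6530 RPM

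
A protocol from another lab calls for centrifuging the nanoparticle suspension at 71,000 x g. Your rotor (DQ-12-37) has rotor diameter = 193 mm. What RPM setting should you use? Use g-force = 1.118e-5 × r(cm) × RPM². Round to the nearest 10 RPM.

25650 RPM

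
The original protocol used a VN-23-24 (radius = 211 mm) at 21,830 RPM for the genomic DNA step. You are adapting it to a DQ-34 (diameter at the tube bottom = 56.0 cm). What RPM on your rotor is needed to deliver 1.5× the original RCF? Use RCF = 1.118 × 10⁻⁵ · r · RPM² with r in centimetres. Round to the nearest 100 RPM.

Original rotor: r = 211 mm = 21.1 cm
RCF_original = 1.118 × 10⁻⁵ × 21.1 × (21830)² = 1.118 × 10⁻⁵ × 21.1 × 476,548,900 ≈ 112,416.9 × g
Target RCF = 1.5 × 112,416.9 ≈ 168,625.3 × g
Your rotor: r = 56.0 / 2 = 28 cm
168,625.3 = 1.118 × 10⁻⁵ × 28 × N²
N² = 168,625.3 / (31.304 × 10⁻⁵) = 538,670,138
N ≈ √538,670,138 ≈ 23,209.3

≈ 23200 RPM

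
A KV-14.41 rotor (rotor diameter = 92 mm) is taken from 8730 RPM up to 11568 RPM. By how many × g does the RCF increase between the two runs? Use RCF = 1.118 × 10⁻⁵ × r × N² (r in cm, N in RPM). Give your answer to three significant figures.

≈ 2960 × g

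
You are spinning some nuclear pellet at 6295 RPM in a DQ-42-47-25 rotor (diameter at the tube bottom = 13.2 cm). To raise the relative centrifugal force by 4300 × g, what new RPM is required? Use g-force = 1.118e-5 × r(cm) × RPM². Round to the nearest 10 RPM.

r = 13.2 / 2 = 6.6 cm
Current RCF = 1.118 × 10⁻⁵ × 6.6 × (6295)² = 1.118 × 10⁻⁵ × 6.6 × 39,627,025 ≈ 2,924 × g
Target RCF = 2,924 + 4,300 = 7,224 × g
N² = 7,224 / (7.3788 × 10⁻⁵) = 97,902,098
N ≈ √97,902,098 ≈ 9,894.5

≈ 9890 RPM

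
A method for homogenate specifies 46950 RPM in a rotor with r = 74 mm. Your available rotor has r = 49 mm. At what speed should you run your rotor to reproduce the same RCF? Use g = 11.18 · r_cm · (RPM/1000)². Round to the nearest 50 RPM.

Original rotor: r = 74 mm = 7.4 cm
RCF_original = 11.18 × 7.4 × (46.95)² = 11.18 × 7.4 × 2,204.3025 ≈ 182,366.4 × g
Your rotor: r = 49 mm = 4.9 cm
182,366.4 = 11.18 × 4.9 × (N/1000)²
(N/1000)² = 182,366.4 / 54.782 = 3328.947
N = 1000 × √3328.947 ≈ 57,697.0

≈ 57700 RPM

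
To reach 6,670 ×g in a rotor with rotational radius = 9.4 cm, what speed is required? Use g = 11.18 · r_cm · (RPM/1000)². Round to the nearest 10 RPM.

6,670 = 11.18 × 9.4 × (N/1000)²
(N/1000)² = 6,670 / 105.092 = 63.4682
N = 1000 × √63.4682 ≈ 7,966.7

7970 RPM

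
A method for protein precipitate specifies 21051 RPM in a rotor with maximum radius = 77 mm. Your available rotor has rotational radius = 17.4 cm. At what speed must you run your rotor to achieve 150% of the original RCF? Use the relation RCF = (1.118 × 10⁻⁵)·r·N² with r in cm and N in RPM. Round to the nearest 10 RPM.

Original rotor: r = 77 mm = 7.7 cm
RCF_original = 1.118 × 10⁻⁵ × 7.7 × (21051)² = 1.118 × 10⁻⁵ × 7.7 × 443,144,601 ≈ 38,148.5 × g
Target RCF = 1.5 × 38,148.5 ≈ 57,222.8 × g
57,222.8 = 1.118 × 10⁻⁵ × 17.4 × N²
N² = 57,222.8 / (19.4532 × 10⁻⁵) = 294,156,231
N ≈ √294,156,231 ≈ 17,151.0

17150 RPM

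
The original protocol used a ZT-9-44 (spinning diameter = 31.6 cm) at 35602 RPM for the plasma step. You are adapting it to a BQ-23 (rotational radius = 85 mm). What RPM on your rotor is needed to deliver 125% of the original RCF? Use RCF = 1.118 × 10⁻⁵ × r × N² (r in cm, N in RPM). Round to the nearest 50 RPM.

54250 RPM

Original rotor: r = 31.6 / 2 = 15.8 cm
RCF_original = 1.118 × 10⁻⁵ × 15.8 × (35602)² = 1.118 × 10⁻⁵ × 15.8 × 1,267,502,404 ≈ 223,896.7 × g
Target RCF = 1.25 × 223,896.7 ≈ 279,870.9 × g
Your rotor: r = 85 mm = 8.5 cm
279,870.9 = 1.118 × 10⁻⁵ × 8.5 × N²
N² = 279,870.9 / (9.503 × 10⁻⁵) = 2,945,079,449
N ≈ √2,945,079,449 ≈ 54,268.6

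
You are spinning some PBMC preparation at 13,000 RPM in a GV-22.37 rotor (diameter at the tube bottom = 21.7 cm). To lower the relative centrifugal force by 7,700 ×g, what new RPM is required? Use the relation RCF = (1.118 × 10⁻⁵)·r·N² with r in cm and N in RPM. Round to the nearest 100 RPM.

r = 21.7 / 2 = 10.85 cm
Current RCF = 1.118 × 10⁻⁵ × 10.85 × (13000)² = 1.118 × 10⁻⁵ × 10.85 × 169,000,000 ≈ 20,500.2 × g
Target RCF = 20,500.2 − 7,700 = 12,800.2 × g
N² = 12,800.2 / (12.1303 × 10⁻⁵) = 105,522,534
N ≈ √105,522,534 ≈ 10,272.4

10300 RPM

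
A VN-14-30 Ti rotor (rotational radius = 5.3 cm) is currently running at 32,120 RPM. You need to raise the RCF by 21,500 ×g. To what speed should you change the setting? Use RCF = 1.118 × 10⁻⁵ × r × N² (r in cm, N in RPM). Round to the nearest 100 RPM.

N₂ ≈ 37300 RPM

Current RCF = 1.118 × 10⁻⁵ × 5.3 × (32120)² = 1.118 × 10⁻⁵ × 5.3 × 1,031,694,400 ≈ 61,132 × g
Target RCF = 61,132 + 21,500 = 82,632 × g
N² = 82,632 / (5.9254 × 10⁻⁵) = 1,394,538,765
N ≈ √1,394,538,765 ≈ 37,343.5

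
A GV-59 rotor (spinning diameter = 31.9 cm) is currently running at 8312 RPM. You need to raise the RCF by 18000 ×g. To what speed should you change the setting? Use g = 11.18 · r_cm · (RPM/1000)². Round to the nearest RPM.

N₂ ≈ 13040 RPM

r = 31.9 / 2 = 15.95 cm
Current RCF = 11.18 × 15.95 × (8.312)² = 11.18 × 15.95 × 69.089344 ≈ 12,320.1 × g
Target RCF = 12,320.1 + 18,000 = 30,320.1 × g
(N/1000)² = 30,320.1 / 178.321 = 170.031
N = 1000 × √170.031 ≈ 13,039.6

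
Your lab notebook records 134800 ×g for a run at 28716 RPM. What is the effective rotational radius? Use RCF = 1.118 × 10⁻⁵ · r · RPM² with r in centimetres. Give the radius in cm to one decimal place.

14.6 cm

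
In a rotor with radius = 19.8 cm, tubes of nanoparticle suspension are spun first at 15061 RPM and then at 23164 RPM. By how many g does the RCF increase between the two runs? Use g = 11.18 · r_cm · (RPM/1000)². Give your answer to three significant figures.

≈ 68600 g

RCF₁ = 11.18 × 19.8 × (15.061)² = 11.18 × 19.8 × 226.833721 ≈ 50,212.8 × g
RCF₂ = 11.18 × 19.8 × (23.164)² = 11.18 × 19.8 × 536.570896 ≈ 118,777.5 × g
Increase = 118,777.5 − 50,212.8 = 68,564.7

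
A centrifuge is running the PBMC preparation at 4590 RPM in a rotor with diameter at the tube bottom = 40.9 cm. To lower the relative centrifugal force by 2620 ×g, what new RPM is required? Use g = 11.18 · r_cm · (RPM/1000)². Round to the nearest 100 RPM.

3100 RPM

r = 40.9 / 2 = 20.45 cm
Current RCF = 11.18 × 20.45 × (4.59)² = 11.18 × 20.45 × 21.0681 ≈ 4,816.8 × g
Target RCF = 4,816.8 − 2,620 = 2,196.8 × g
(N/1000)² = 2,196.8 / 228.631 = 9.608496
N = 1000 × √9.608496 ≈ 3,099.8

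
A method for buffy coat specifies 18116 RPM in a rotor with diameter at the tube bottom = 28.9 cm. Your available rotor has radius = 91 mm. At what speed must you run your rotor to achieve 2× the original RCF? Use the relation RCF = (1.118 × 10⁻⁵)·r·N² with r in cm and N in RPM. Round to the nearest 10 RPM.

Original rotor: r = 28.9 / 2 = 14.45 cm
RCF_original = 1.118 × 10⁻⁵ × 14.45 × (18116)² = 1.118 × 10⁻⁵ × 14.45 × 328,189,456 ≈ 53,019.3 × g
Target RCF = 2 × 53,019.3 ≈ 106,038.6 × g
Your rotor: r = 91 mm = 9.1 cm
106,038.6 = 1.118 × 10⁻⁵ × 9.1 × N²
N² = 106,038.6 / (10.1738 × 10⁻⁵) = 1,042,271,324
N ≈ √1,042,271,324 ≈ 32,284.2

32280 RPM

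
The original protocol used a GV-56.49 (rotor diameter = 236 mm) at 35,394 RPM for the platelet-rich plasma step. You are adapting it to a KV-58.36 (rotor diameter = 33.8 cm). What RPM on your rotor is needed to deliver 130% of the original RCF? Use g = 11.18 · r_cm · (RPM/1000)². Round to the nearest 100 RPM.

Original rotor: r = 236 mm / 2 = 118 mm = 11.8 cm
RCF = 11.18 × r × (N/1000)²
RCF_original = 11.18 × 11.8 × (35.394)² = 11.18 × 11.8 × 1,252.735236 ≈ 165,265.8 × g
Target RCF = 1.3 × 165,265.8 ≈ 214,845.5 × g
Your rotor: r = 33.8 / 2 = 16.9 cm
214,845.5 = 11.18 × 16.9 × (N/1000)²
(N/1000)² = 214,845.5 / 188.942 = 1137.098
N = 1000 × √1137.098 ≈ 33,720.9

≈ 33700 RPM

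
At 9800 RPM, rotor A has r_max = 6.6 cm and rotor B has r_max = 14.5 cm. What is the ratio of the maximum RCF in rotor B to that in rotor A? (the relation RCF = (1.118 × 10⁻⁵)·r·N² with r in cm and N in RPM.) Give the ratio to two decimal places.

At fixed N, RCF ∝ r, so RCF_B/RCF_A = r_B/r_A = 14.5 / 6.6 = 2.1970.

2.20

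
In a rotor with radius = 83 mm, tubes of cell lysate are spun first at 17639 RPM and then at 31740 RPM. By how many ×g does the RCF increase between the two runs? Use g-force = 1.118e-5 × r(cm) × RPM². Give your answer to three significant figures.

≈ 64600 ×g

r = 83 mm = 8.3 cm
RCF₁ = 1.118 × 10⁻⁵ × 8.3 × (17639)² = 1.118 × 10⁻⁵ × 8.3 × 311,134,321 ≈ 28,871.4 × g
RCF₂ = 1.118 × 10⁻⁵ × 8.3 × (31740)² = 1.118 × 10⁻⁵ × 8.3 × 1,007,427,600 ≈ 93,483.2 × g
Increase = 93,483.2 − 28,871.4 = 64,611.8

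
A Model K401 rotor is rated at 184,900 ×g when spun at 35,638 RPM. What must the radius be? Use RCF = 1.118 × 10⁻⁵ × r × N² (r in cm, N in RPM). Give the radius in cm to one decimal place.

r ≈ 13.0 cm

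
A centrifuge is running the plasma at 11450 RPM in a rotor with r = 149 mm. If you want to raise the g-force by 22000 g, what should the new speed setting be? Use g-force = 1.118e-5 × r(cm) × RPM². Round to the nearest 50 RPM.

r = 149 mm = 14.9 cm
Current RCF = 1.118 × 10⁻⁵ × 14.9 × (11450)² = 1.118 × 10⁻⁵ × 14.9 × 131,102,500 ≈ 21,839.3 × g
Target RCF = 21,839.3 + 22,000 = 43,839.3 × g
N² = 43,839.3 / (16.6582 × 10⁻⁵) = 263,169,490
N ≈ √263,169,490 ≈ 16,222.5

16200 RPM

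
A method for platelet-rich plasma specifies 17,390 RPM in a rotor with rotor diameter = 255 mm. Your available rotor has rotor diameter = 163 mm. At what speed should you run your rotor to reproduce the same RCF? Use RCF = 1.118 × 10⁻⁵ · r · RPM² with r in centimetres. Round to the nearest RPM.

21751 RPM

Original rotor: r = 255 mm / 2 = 127.5 mm = 12.75 cm
RCF = 1.118 × 10⁻⁵ × r × N²
RCF_original = 1.118 × 10⁻⁵ × 12.75 × (17390)² = 1.118 × 10⁻⁵ × 12.75 × 302,412,100 ≈ 43,107.3 × g
Your rotor: r = 163 mm / 2 = 81.5 mm = 8.15 cm
43,107.3 = 1.118 × 10⁻⁵ × 8.15 × N²
N² = 43,107.3 / (9.1117 × 10⁻⁵) = 473,098,324
N ≈ √473,098,324 ≈ 21,750.8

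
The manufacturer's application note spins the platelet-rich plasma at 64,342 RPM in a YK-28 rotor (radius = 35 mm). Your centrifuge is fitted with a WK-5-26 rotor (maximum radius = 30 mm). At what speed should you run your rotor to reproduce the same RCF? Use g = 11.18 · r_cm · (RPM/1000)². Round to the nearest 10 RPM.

≈ 69500 RPM

Original rotor: r = 35 mm = 3.5 cm
RCF = 11.18 × r × (N/1000)²
RCF_original = 11.18 × 3.5 × (64.342)² = 11.18 × 3.5 × 4,139.892964 ≈ 161,994 × g
Your rotor: r = 30 mm = 3.0 cm
161,994 = 11.18 × 3 × (N/1000)²
(N/1000)² = 161,994 / 33.54 = 4829.875
N = 1000 × √4829.875 ≈ 69,497.3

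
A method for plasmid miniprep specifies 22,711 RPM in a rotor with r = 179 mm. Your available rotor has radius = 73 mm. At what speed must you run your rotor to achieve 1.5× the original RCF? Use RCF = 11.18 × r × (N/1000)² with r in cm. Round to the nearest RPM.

43556 RPM

Original rotor: r = 179 mm = 17.9 cm
RCF = 11.18 × r × (N/1000)²
RCF_original = 11.18 × 17.9 × (22.711)² = 11.18 × 17.9 × 515.789521 ≈ 103,220.8 × g
Target RCF = 1.5 × 103,220.8 ≈ 154,831.2 × g
Your rotor: r = 73 mm = 7.3 cm
154,831.2 = 11.18 × 7.3 × (N/1000)²
(N/1000)² = 154,831.2 / 81.614 = 1897.116
N = 1000 × √1897.116 ≈ 43,555.9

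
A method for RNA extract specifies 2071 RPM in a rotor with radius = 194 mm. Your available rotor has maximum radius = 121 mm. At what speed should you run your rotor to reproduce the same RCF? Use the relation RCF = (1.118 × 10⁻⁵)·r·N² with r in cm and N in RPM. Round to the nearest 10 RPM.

2620 RPM

Original rotor: r = 194 mm = 19.4 cm
RCF = 1.118 × 10⁻⁵ × r × N²
RCF_original = 1.118 × 10⁻⁵ × 19.4 × (2071)² = 1.118 × 10⁻⁵ × 19.4 × 4,289,041 ≈ 930.3 × g
Your rotor: r = 121 mm = 12.1 cm
930.3 = 1.118 × 10⁻⁵ × 12.1 × N²
N² = 930.3 / (13.5278 × 10⁻⁵) = 6,876,950
N ≈ √6,876,950 ≈ 2,622.4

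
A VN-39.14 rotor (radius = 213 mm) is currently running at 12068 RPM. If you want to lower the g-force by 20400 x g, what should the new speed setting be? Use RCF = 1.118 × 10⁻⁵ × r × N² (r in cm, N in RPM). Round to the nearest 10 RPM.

r = 213 mm = 21.3 cm
Current RCF = 1.118 × 10⁻⁵ × 21.3 × (12068)² = 1.118 × 10⁻⁵ × 21.3 × 145,636,624 ≈ 34,681 × g
Target RCF = 34,681 − 20,400 = 14,281 × g
N² = 14,281 / (23.8134 × 10⁻⁵) = 59,970,437
N ≈ √59,970,437 ≈ 7,744.1

N₂ ≈ 7740 RPM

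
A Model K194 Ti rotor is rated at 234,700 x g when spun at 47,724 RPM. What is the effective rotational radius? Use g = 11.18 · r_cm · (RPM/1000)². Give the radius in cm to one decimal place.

234700 = 11.18 × r × (47.724)²
r = 234700 / (11.18 × 2277.580176) = 234700 / 25463.35 ≈ 9.217 cm

9.2 cm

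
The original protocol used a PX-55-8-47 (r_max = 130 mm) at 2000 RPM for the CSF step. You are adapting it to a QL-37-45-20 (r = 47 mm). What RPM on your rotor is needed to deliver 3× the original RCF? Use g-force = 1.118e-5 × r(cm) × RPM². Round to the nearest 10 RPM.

Original rotor: r = 130 mm = 13.0 cm
RCF_original = 1.118 × 10⁻⁵ × 13 × (2000)² = 1.118 × 10⁻⁵ × 13 × 4,000,000 ≈ 581.4 × g
Target RCF = 3 × 581.4 ≈ 1,744.2 × g
Your rotor: r = 47 mm = 4.7 cm
1,744.2 = 1.118 × 10⁻⁵ × 4.7 × N²
N² = 1,744.2 / (5.2546 × 10⁻⁵) = 33,193,773
N ≈ √33,193,773 ≈ 5,761.4

5760 RPM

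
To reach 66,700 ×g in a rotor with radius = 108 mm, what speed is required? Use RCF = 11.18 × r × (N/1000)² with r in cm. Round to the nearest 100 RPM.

≈ 23500 RPM

r = 108 mm = 10.8 cm
RCF = 11.18 × r × (N/1000)²
66,700 = 11.18 × 10.8 × (N/1000)²
(N/1000)² = 66,700 / 120.744 = 552.4084
N = 1000 × √552.4084 ≈ 23,503.4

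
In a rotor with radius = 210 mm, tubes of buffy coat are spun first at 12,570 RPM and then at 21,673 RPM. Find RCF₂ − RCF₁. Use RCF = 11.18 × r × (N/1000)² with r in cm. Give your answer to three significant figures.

r = 210 mm = 21.0 cm
RCF₁ = 11.18 × 21 × (12.57)² = 11.18 × 21 × 158.0049 ≈ 37,096.4 × g
RCF₂ = 11.18 × 21 × (21.673)² = 11.18 × 21 × 469.718929 ≈ 110,280.6 × g
Increase = 110,280.6 − 37,096.4 = 73,184.2

≈ 73200 × g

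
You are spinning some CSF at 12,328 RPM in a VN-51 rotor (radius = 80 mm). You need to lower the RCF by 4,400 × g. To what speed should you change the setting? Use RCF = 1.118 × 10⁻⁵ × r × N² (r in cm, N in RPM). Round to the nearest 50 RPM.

r = 80 mm = 8.0 cm
Current RCF = 1.118 × 10⁻⁵ × 8 × (12328)² = 1.118 × 10⁻⁵ × 8 × 151,979,584 ≈ 13,593.1 × g
Target RCF = 13,593.1 − 4,400 = 9,193.1 × g
N² = 9,193.1 / (8.944 × 10⁻⁵) = 102,785,107
N ≈ √102,785,107 ≈ 10,138.3

≈ 10150 RPM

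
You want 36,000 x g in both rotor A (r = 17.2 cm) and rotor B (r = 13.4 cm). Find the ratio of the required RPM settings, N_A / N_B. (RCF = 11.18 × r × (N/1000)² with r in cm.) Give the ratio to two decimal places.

At fixed RCF, N ∝ 1/√r, so N_A/N_B = √(r_B/r_A) = √(13.4/17.2) = √0.779070 = 0.8826.

0.88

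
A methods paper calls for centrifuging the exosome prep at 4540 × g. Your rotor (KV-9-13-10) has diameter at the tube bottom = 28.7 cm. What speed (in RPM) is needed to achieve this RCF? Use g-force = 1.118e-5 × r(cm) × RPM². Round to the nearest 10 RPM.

5320 RPM

r = 28.7 / 2 = 14.35 cm
4,540 = 1.118 × 10⁻⁵ × 14.35 × N²
N² = 4,540 / (16.0433 × 10⁻⁵) = 28,298,417
N ≈ √28,298,417 ≈ 5,319.6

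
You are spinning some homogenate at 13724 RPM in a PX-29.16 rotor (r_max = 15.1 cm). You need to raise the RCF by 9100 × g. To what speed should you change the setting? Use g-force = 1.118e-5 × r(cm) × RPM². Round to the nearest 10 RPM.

Current RCF = 1.118 × 10⁻⁵ × 15.1 × (13724)² = 1.118 × 10⁻⁵ × 15.1 × 188,348,176 ≈ 31,796.6 × g
Target RCF = 31,796.6 + 9,100 = 40,896.6 × g
N² = 40,896.6 / (16.8818 × 10⁻⁵) = 242,252,603
N ≈ √242,252,603 ≈ 15,564.5

≈ 15560 RPM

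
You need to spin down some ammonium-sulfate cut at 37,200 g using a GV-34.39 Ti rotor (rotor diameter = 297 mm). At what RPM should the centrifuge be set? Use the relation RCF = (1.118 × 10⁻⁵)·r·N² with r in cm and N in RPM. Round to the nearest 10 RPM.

≈ 14970 RPM

r = 297 mm / 2 = 148.5 mm = 14.85 cm
RCF = 1.118 × 10⁻⁵ × r × N²
37,200 = 1.118 × 10⁻⁵ × 14.85 × N²
N² = 37,200 / (16.6023 × 10⁻⁵) = 224,065,340
N ≈ √224,065,340 ≈ 14,968.8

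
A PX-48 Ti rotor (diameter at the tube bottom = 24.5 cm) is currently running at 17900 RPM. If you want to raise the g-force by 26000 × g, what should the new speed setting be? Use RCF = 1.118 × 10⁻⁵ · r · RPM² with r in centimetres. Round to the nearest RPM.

≈ 22589 RPM

r = 24.5 / 2 = 12.25 cm
Current RCF = 1.118 × 10⁻⁵ × 12.25 × (17900)² = 1.118 × 10⁻⁵ × 12.25 × 320,410,000 ≈ 43,881.8 × g
Target RCF = 43,881.8 + 26,000 = 69,881.8 × g
N² = 69,881.8 / (13.6955 × 10⁻⁵) = 510,253,733
N ≈ √510,253,733 ≈ 22,588.8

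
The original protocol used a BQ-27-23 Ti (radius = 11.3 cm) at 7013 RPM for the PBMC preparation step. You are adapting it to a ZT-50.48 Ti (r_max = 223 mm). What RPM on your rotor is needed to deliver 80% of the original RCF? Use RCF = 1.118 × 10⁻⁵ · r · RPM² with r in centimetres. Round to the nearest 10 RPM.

≈ 4470 RPM

RCF_original = 1.118 × 10⁻⁵ × 11.3 × (7013)² = 1.118 × 10⁻⁵ × 11.3 × 49,182,169 ≈ 6,213.4 × g
Target RCF = 0.8 × 6,213.4 ≈ 4,970.7 × g
Your rotor: r = 223 mm = 22.3 cm
4,970.7 = 1.118 × 10⁻⁵ × 22.3 × N²
N² = 4,970.7 / (24.9314 × 10⁻⁵) = 19,937,509
N ≈ √19,937,509 ≈ 4,465.1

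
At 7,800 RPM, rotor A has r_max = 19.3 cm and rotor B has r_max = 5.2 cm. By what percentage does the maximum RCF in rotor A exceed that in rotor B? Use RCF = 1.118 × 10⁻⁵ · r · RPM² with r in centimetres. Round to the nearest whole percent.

At equal RPM, RCF scales linearly with r: ratio = 19.3 / 5.2 = 3.7115.
So rotor A delivers 271.2% more g-force.

271%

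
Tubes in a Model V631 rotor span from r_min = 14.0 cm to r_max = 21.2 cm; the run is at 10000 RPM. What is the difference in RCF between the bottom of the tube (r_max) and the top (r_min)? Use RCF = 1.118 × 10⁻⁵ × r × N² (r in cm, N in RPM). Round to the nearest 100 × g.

ΔRCF = 1.118 × 10⁻⁵ × (r_max − r_min) × N² = 1.118 × 10⁻⁵ × 7.2 × 100,000,000 ≈ 8,049.6

8000 x g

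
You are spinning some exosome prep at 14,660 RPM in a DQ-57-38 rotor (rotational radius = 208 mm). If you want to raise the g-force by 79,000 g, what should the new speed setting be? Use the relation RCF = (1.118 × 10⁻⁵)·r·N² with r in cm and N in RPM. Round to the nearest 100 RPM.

≈ 23600 RPM

r = 208 mm = 20.8 cm
Current RCF = 1.118 × 10⁻⁵ × 20.8 × (14660)² = 1.118 × 10⁻⁵ × 20.8 × 214,915,600 ≈ 49,977.3 × g
Target RCF = 49,977.3 + 79,000 = 128,977.3 × g
N² = 128,977.3 / (23.2544 × 10⁻⁵) = 554,636,112
N ≈ √554,636,112 ≈ 23,550.7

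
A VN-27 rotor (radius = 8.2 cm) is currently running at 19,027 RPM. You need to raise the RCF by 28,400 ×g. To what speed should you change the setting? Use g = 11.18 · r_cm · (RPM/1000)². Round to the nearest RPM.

N₂ ≈ 25919 RPM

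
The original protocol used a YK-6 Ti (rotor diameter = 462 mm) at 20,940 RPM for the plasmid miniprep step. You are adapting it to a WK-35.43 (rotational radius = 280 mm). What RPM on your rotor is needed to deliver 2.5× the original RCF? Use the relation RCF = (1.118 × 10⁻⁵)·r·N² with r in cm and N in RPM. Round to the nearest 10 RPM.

≈ 30070 RPM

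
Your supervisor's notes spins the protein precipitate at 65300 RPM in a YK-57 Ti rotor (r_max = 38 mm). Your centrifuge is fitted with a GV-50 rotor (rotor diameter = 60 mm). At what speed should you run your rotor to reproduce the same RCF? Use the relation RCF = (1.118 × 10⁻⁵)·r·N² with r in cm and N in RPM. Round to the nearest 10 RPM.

≈ 73490 RPM

Original rotor: r = 38 mm = 3.8 cm
RCF_original = 1.118 × 10⁻⁵ × 3.8 × (65300)² = 1.118 × 10⁻⁵ × 3.8 × 4,264,090,000 ≈ 181,155.6 × g
Your rotor: r = 60 mm / 2 = 30 mm = 3 cm
181,155.6 = 1.118 × 10⁻⁵ × 3 × N²
N² = 181,155.6 / (3.354 × 10⁻⁵) = 5,401,180,680
N ≈ √5,401,180,680 ≈ 73,492.7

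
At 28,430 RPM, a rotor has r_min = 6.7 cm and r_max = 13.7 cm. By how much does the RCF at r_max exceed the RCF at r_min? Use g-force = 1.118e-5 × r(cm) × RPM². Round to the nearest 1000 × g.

ΔRCF = 1.118 × 10⁻⁵ × (r_max − r_min) × N² = 1.118 × 10⁻⁵ × 7.0 × 808,264,900 ≈ 63,254.8

63000 × g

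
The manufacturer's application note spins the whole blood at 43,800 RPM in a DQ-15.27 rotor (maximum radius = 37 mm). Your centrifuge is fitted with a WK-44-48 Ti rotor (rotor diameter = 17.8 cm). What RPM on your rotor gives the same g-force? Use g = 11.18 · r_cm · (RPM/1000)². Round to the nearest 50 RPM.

Original rotor: r = 37 mm = 3.7 cm
RCF_original = 11.18 × 3.7 × (43.8)² = 11.18 × 3.7 × 1,918.44 ≈ 79,358.2 × g
Your rotor: r = 17.8 / 2 = 8.9 cm
79,358.2 = 11.18 × 8.9 × (N/1000)²
(N/1000)² = 79,358.2 / 99.502 = 797.5538
N = 1000 × √797.5538 ≈ 28,241.0

≈ 28250 RPM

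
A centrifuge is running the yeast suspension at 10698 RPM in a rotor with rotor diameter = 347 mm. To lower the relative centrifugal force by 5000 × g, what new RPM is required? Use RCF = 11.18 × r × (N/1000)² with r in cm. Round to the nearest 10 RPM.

r = 347 mm / 2 = 173.5 mm = 17.35 cm
Current RCF = 11.18 × 17.35 × (10.698)² = 11.18 × 17.35 × 114.447204 ≈ 22,199.7 × g
Target RCF = 22,199.7 − 5,000 = 17,199.7 × g
(N/1000)² = 17,199.7 / 193.973 = 88.67059
N = 1000 × √88.67059 ≈ 9,416.5

≈ 9420 RPM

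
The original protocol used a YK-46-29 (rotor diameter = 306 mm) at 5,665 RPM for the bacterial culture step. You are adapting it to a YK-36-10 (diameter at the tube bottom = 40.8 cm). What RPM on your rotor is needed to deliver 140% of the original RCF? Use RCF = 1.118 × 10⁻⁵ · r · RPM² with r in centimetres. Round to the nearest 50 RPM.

Original rotor: r = 306 mm / 2 = 153 mm = 15.3 cm
RCF_original = 1.118 × 10⁻⁵ × 15.3 × (5665)² = 1.118 × 10⁻⁵ × 15.3 × 32,092,225 ≈ 5,489.5 × g
Target RCF = 1.4 × 5,489.5 ≈ 7,685.3 × g
Your rotor: r = 40.8 / 2 = 20.4 cm
7,685.3 = 1.118 × 10⁻⁵ × 20.4 × N²
N² = 7,685.3 / (22.8072 × 10⁻⁵) = 33,696,815
N ≈ √33,696,815 ≈ 5,804.9

5800 RPM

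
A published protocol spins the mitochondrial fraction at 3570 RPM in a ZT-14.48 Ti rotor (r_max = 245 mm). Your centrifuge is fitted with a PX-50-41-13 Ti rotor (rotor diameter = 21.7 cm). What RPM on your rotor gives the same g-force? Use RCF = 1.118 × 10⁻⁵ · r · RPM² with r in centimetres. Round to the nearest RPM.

Original rotor: r = 245 mm = 24.5 cm
RCF = 1.118 × 10⁻⁵ × r × N²
RCF_original = 1.118 × 10⁻⁵ × 24.5 × (3570)² = 1.118 × 10⁻⁵ × 24.5 × 12,744,900 ≈ 3,491 × g
Your rotor: r = 21.7 / 2 = 10.85 cm
3,491 = 1.118 × 10⁻⁵ × 10.85 × N²
N² = 3,491 / (12.1303 × 10⁻⁵) = 28,779,173
N ≈ √28,779,173 ≈ 5,364.6

5365 RPM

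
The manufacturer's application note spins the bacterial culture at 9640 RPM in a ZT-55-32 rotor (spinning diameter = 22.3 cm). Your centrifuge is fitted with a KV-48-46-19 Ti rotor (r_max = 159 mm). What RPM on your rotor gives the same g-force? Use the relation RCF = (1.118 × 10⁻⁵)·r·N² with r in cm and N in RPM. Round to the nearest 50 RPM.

Original rotor: r = 22.3 / 2 = 11.15 cm
RCF_original = 1.118 × 10⁻⁵ × 11.15 × (9640)² = 1.118 × 10⁻⁵ × 11.15 × 92,929,600 ≈ 11,584.3 × g
Your rotor: r = 159 mm = 15.9 cm
11,584.3 = 1.118 × 10⁻⁵ × 15.9 × N²
N² = 11,584.3 / (17.7762 × 10⁻⁵) = 65,167,471
N ≈ √65,167,471 ≈ 8,072.6

8050 RPM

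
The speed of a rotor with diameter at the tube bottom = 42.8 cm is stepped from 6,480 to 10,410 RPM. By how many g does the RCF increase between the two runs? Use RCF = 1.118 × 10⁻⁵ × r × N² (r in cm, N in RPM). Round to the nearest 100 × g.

r = 42.8 / 2 = 21.4 cm
RCF₁ = 1.118 × 10⁻⁵ × 21.4 × (6480)² = 1.118 × 10⁻⁵ × 21.4 × 41,990,400 ≈ 10,046.3 × g
RCF₂ = 1.118 × 10⁻⁵ × 21.4 × (10410)² = 1.118 × 10⁻⁵ × 21.4 × 108,368,100 ≈ 25,927.3 × g
Increase = 25,927.3 − 10,046.3 = 15,881

15900 g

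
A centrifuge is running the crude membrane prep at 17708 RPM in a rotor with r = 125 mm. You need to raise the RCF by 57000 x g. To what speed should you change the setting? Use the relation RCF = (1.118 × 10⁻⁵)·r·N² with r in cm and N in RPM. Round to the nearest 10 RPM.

≈ 26860 RPM

r = 125 mm = 12.5 cm
Current RCF = 1.118 × 10⁻⁵ × 12.5 × (17708)² = 1.118 × 10⁻⁵ × 12.5 × 313,573,264 ≈ 43,821.9 × g
Target RCF = 43,821.9 + 57,000 = 100,821.9 × g
N² = 100,821.9 / (13.975 × 10⁻⁵) = 721,444,723
N ≈ √721,444,723 ≈ 26,859.7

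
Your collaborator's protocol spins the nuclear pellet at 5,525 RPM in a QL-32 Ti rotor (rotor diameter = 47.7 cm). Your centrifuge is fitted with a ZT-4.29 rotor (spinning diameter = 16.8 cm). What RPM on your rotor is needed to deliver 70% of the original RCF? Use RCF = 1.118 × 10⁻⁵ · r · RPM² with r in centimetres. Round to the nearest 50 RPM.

≈ 7800 RPM

Original rotor: r = 47.7 / 2 = 23.85 cm
RCF = 1.118 × 10⁻⁵ × r × N²
RCF_original = 1.118 × 10⁻⁵ × 23.85 × (5525)² = 1.118 × 10⁻⁵ × 23.85 × 30,525,625 ≈ 8,139.4 × g
Target RCF = 0.7 × 8,139.4 ≈ 5,697.6 × g
Your rotor: r = 16.8 / 2 = 8.4 cm
5,697.6 = 1.118 × 10⁻⁵ × 8.4 × N²
N² = 5,697.6 / (9.3912 × 10⁻⁵) = 60,669,563
N ≈ √60,669,563 ≈ 7,789.1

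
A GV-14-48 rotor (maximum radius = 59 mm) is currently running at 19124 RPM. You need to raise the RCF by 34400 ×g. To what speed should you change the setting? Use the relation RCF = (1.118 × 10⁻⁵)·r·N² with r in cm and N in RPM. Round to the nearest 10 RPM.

N₂ ≈ 29790 RPM

r = 59 mm = 5.9 cm
Current RCF = 1.118 × 10⁻⁵ × 5.9 × (19124)² = 1.118 × 10⁻⁵ × 5.9 × 365,727,376 ≈ 24,124.1 × g
Target RCF = 24,124.1 + 34,400 = 58,524.1 × g
N² = 58,524.1 / (6.5962 × 10⁻⁵) = 887,239,623
N ≈ √887,239,623 ≈ 29,786.6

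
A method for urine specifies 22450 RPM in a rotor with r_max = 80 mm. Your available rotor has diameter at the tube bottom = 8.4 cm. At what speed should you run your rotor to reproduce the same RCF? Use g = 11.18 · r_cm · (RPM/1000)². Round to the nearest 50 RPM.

≈ 31000 RPM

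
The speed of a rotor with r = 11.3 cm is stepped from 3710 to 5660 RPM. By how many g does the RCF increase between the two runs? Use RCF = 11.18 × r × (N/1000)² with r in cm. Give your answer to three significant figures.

2310 g

RCF₁ = 11.18 × 11.3 × (3.71)² = 11.18 × 11.3 × 13.7641 ≈ 1,738.9 × g
RCF₂ = 11.18 × 11.3 × (5.66)² = 11.18 × 11.3 × 32.0356 ≈ 4,047.2 × g
Increase = 4,047.2 − 1,738.9 = 2,308.3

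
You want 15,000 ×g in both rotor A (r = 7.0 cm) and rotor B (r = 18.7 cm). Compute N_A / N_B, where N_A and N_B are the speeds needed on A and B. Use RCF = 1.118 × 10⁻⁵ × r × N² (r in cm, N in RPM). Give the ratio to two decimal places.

1.63

At fixed RCF, N ∝ 1/√r, so N_A/N_B = √(r_B/r_A) = √(18.7/7.0) = √2.671429 = 1.6345.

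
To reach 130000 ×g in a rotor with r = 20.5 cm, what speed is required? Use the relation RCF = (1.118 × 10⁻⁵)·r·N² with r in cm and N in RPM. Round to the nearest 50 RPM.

N ≈ 23800 RPM

130,000 = 1.118 × 10⁻⁵ × 20.5 × N²
N² = 130,000 / (22.919 × 10⁻⁵) = 567,214,974
N ≈ √567,214,974 ≈ 23,816.3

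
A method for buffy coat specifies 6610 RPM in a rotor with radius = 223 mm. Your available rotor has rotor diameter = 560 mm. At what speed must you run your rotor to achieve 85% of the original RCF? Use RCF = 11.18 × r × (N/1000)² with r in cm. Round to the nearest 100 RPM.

5400 RPM

Original rotor: r = 223 mm = 22.3 cm
RCF = 11.18 × r × (N/1000)²
RCF_original = 11.18 × 22.3 × (6.61)² = 11.18 × 22.3 × 43.6921 ≈ 10,893.1 × g
Target RCF = 0.85 × 10,893.1 ≈ 9,259.1 × g
Your rotor: r = 560 mm / 2 = 280 mm = 28 cm
9,259.1 = 11.18 × 28 × (N/1000)²
(N/1000)² = 9,259.1 / 313.04 = 29.57801
N = 1000 × √29.57801 ≈ 5,438.6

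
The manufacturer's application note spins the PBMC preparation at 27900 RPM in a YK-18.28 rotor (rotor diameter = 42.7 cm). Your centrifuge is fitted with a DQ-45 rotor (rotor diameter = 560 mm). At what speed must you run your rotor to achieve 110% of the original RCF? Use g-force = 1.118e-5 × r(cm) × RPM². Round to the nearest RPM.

Original rotor: r = 42.7 / 2 = 21.35 cm
RCF_original = 1.118 × 10⁻⁵ × 21.35 × (27900)² = 1.118 × 10⁻⁵ × 21.35 × 778,410,000 ≈ 185,801 × g
Target RCF = 1.1 × 185,801 ≈ 204,381.1 × g
Your rotor: r = 560 mm / 2 = 280 mm = 28 cm
204,381.1 = 1.118 × 10⁻⁵ × 28 × N²
N² = 204,381.1 / (31.304 × 10⁻⁵) = 652,891,324
N ≈ √652,891,324 ≈ 25,551.7

25552 RPM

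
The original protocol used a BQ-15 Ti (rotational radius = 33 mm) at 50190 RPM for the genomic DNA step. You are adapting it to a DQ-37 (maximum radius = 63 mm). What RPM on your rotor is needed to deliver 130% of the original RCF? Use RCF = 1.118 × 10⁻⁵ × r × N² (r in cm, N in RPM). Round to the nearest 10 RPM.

41420 RPM

Original rotor: r = 33 mm = 3.3 cm
RCF = 1.118 × 10⁻⁵ × r × N²
RCF_original = 1.118 × 10⁻⁵ × 3.3 × (50190)² = 1.118 × 10⁻⁵ × 3.3 × 2,519,036,100 ≈ 92,937.3 × g
Target RCF = 1.3 × 92,937.3 ≈ 120,818.5 × g
Your rotor: r = 63 mm = 6.3 cm
120,818.5 = 1.118 × 10⁻⁵ × 6.3 × N²
N² = 120,818.5 / (7.0434 × 10⁻⁵) = 1,715,343,442
N ≈ √1,715,343,442 ≈ 41,416.7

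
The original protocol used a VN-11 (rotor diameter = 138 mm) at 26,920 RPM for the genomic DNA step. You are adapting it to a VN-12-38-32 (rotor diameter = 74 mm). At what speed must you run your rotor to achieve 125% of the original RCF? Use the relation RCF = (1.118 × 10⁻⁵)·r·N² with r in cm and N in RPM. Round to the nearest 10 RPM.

≈ 41100 RPM

Original rotor: r = 138 mm / 2 = 69 mm = 6.9 cm
RCF = 1.118 × 10⁻⁵ × r × N²
RCF_original = 1.118 × 10⁻⁵ × 6.9 × (26920)² = 1.118 × 10⁻⁵ × 6.9 × 724,686,400 ≈ 55,903.8 × g
Target RCF = 1.25 × 55,903.8 ≈ 69,879.8 × g
Your rotor: r = 74 mm / 2 = 37 mm = 3.7 cm
69,879.8 = 1.118 × 10⁻⁵ × 3.7 × N²
N² = 69,879.8 / (4.1366 × 10⁻⁵) = 1,689,305,227
N ≈ √1,689,305,227 ≈ 41,101.2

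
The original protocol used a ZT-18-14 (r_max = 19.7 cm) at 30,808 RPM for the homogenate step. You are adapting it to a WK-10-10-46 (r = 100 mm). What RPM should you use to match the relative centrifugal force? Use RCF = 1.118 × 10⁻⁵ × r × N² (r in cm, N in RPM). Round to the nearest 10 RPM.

RCF_original = 1.118 × 10⁻⁵ × 19.7 × (30808)² = 1.118 × 10⁻⁵ × 19.7 × 949,132,864 ≈ 209,042.7 × g
Your rotor: r = 100 mm = 10.0 cm
209,042.7 = 1.118 × 10⁻⁵ × 10 × N²
N² = 209,042.7 / (11.18 × 10⁻⁵) = 1,869,791,592
N ≈ √1,869,791,592 ≈ 43,241.1

43240 RPM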